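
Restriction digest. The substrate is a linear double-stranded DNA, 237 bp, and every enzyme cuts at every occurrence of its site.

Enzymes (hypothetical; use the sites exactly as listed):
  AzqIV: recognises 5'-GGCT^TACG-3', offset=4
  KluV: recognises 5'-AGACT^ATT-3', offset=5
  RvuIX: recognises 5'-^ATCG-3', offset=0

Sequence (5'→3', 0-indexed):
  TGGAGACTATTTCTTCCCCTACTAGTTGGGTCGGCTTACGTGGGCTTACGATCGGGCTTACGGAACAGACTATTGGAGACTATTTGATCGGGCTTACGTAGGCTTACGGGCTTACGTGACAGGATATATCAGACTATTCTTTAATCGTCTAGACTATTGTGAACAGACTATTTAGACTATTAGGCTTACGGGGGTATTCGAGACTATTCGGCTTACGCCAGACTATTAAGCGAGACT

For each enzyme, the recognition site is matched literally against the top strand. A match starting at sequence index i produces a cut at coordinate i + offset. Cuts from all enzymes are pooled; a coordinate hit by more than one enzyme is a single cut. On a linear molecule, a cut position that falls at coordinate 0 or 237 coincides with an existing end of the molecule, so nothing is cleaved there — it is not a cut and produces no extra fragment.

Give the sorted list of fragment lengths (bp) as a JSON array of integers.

Per-enzyme occurrences:
  AzqIV GGCTTACG/4: at [32, 42, 54, 90, 100, 108, 182, 209] ⇒ [36, 46, 58, 94, 104, 112, 186, 213]
  KluV AGACTATT/5: at [3, 66, 76, 130, 150, 164, 173, 200, 219] ⇒ [8, 71, 81, 135, 155, 169, 178, 205, 224]
  RvuIX ATCG/0: at [50, 86, 143] ⇒ [50, 86, 143]

Pooled cuts: [8, 36, 46, 50, 58, 71, 81, 86, 94, 104, 112, 135, 143, 155, 169, 178, 186, 205, 213, 224]

Fragments:
  [0,8): 8 bp
  [8,36): 28 bp
  [36,46): 10 bp
  [46,50): 4 bp
  [50,58): 8 bp
  [58,71): 13 bp
  [71,81): 10 bp
  [81,86): 5 bp
  [86,94): 8 bp
  [94,104): 10 bp
  [104,112): 8 bp
  [112,135): 23 bp
  [135,143): 8 bp
  [143,155): 12 bp
  [155,169): 14 bp
  [169,178): 9 bp
  [178,186): 8 bp
  [186,205): 19 bp
  [205,213): 8 bp
  [213,224): 11 bp
  [224,237): 13 bp

[4,5,8,8,8,8,8,8,8,9,10,10,10,11,12,13,13,14,19,23,28]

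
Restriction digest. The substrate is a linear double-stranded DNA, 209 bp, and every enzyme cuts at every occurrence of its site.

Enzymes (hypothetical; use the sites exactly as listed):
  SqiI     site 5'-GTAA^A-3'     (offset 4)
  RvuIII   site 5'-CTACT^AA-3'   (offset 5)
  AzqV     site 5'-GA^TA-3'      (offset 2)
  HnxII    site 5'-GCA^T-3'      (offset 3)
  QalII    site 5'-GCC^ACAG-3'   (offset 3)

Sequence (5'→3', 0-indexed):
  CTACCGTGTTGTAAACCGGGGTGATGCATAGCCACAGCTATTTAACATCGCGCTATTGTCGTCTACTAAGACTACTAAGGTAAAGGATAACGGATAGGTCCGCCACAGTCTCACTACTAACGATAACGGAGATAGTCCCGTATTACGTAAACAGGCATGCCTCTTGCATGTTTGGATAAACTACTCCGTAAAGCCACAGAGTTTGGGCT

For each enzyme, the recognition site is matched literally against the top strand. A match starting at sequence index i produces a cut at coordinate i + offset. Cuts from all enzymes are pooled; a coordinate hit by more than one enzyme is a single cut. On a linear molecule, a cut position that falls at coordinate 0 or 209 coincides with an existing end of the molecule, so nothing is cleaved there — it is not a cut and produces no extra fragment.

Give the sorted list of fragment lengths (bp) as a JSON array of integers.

[4,4,5,5,7,7,7,8,9,9,10,11,14,14,14,14,15,18,34]

Scan for sites:
  SqiI (GTAAA, off=4): starts [10, 79, 146, 187] → cuts [14, 83, 150, 191]
  RvuIII (CTACTAA, off=5): starts [62, 71, 113] → cuts [67, 76, 118]
  AzqV (GATA, off=2): starts [85, 92, 121, 130, 174] → cuts [87, 94, 123, 132, 176]
  HnxII (GCAT, off=3): starts [25, 154, 165] → cuts [28, 157, 168]
  QalII (GCCACAG, off=3): starts [30, 101, 192] → cuts [33, 104, 195]

All cut coordinates (distinct, sorted): [14, 28, 33, 67, 76, 83, 87, 94, 104, 118, 123, 132, 150, 157, 168, 176, 191, 195]

Fragments:
  [0,14): 14 bp
  [14,28): 14 bp
  [28,33): 5 bp
  [33,67): 34 bp
  [67,76): 9 bp
  [76,83): 7 bp
  [83,87): 4 bp
  [87,94): 7 bp
  [94,104): 10 bp
  [104,118): 14 bp
  [118,123): 5 bp
  [123,132): 9 bp
  [132,150): 18 bp
  [150,157): 7 bp
  [157,168): 11 bp
  [168,176): 8 bp
  [176,191): 15 bp
  [191,195): 4 bp
  [195,209): 14 bp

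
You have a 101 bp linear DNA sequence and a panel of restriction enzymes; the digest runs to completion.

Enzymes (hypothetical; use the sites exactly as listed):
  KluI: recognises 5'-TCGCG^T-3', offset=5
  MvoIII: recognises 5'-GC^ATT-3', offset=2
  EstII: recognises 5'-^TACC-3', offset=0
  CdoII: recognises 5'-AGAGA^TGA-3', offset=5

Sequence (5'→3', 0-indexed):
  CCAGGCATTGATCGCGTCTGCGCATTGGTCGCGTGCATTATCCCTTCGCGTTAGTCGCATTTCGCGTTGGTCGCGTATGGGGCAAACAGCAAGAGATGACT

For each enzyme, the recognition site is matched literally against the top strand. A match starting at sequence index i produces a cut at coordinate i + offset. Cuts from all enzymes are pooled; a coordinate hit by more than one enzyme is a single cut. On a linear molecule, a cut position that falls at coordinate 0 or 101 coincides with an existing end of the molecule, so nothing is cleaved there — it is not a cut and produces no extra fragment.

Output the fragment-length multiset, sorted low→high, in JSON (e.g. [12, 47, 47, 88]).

[3,5,6,7,8,8,9,10,10,14,21]

Scan for sites:
  KluI (TCGCGT, off=5): starts [11, 28, 45, 61, 70] → cuts [16, 33, 50, 66, 75]
  MvoIII (GCATT, off=2): starts [4, 21, 34, 56] → cuts [6, 23, 36, 58]
  EstII (TACC, off=0): no sites
  CdoII (AGAGATGA, off=5): starts [91] → cuts [96]

Pooled cuts: [6, 16, 23, 33, 36, 50, 58, 66, 75, 96]

Fragments:
  [0,6): 6 bp
  [6,16): 10 bp
  [16,23): 7 bp
  [23,33): 10 bp
  [33,36): 3 bp
  [36,50): 14 bp
  [50,58): 8 bp
  [58,66): 8 bp
  [66,75): 9 bp
  [75,96): 21 bp
  [96,101): 5 bp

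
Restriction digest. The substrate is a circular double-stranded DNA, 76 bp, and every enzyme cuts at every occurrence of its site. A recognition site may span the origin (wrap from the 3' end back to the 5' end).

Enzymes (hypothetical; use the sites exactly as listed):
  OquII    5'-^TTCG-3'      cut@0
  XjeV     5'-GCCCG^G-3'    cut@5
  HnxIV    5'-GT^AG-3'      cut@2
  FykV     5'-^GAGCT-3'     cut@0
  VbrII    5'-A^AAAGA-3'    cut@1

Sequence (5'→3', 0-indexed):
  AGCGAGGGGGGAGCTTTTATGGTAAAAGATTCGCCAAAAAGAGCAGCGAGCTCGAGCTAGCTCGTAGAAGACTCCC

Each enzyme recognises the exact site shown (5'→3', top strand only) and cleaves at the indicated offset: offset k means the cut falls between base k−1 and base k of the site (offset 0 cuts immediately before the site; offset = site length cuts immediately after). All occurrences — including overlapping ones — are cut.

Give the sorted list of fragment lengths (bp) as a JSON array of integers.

Site scan:
  OquII (TTCG, off=0): starts [29] → cuts [29]
  XjeV (GCCCGG, off=5): no sites
  HnxIV (GTAG, off=2): starts [63] → cuts [65]
  FykV (GAGCT, off=0): starts [10, 47, 53] → cuts [10, 47, 53]
  VbrII (AAAAGA, off=1): starts [23, 36] → cuts [24, 37]

All cut coordinates (distinct, sorted): [10, 24, 29, 37, 47, 53, 65]

Fragments:
  10→24: 14 bp
  24→29: 5 bp
  29→37: 8 bp
  37→47: 10 bp
  47→53: 6 bp
  53→65: 12 bp
  65→10 (wrap): 76-65+10 = 21 bp

[5,6,8,10,12,14,21]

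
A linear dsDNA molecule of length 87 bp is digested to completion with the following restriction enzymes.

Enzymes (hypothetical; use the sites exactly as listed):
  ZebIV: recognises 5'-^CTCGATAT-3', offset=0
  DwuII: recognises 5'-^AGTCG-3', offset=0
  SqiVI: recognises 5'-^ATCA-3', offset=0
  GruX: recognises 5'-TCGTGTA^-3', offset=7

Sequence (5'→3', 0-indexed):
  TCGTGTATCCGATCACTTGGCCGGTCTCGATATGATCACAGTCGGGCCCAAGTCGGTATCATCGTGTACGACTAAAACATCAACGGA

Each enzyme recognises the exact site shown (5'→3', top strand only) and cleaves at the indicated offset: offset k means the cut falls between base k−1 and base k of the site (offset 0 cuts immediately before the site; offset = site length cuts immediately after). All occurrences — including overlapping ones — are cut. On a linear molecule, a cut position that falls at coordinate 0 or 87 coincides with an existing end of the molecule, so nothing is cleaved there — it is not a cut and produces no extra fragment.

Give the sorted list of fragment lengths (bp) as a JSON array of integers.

Per-enzyme occurrences:
  ZebIV CTCGATAT/0: at [25] ⇒ [25]
  DwuII AGTCG/0: at [39, 50] ⇒ [39, 50]
  SqiVI ATCA/0: at [11, 34, 57, 78] ⇒ [11, 34, 57, 78]
  GruX TCGTGTA/7: at [0, 61] ⇒ [7, 68]

All cut coordinates (distinct, sorted): [7, 11, 25, 34, 39, 50, 57, 68, 78]

Fragment lengths:
  [0,7): 7 bp
  [7,11): 4 bp
  [11,25): 14 bp
  [25,34): 9 bp
  [34,39): 5 bp
  [39,50): 11 bp
  [50,57): 7 bp
  [57,68): 11 bp
  [68,78): 10 bp
  [78,87): 9 bp

[4,5,7,7,9,9,10,11,11,14]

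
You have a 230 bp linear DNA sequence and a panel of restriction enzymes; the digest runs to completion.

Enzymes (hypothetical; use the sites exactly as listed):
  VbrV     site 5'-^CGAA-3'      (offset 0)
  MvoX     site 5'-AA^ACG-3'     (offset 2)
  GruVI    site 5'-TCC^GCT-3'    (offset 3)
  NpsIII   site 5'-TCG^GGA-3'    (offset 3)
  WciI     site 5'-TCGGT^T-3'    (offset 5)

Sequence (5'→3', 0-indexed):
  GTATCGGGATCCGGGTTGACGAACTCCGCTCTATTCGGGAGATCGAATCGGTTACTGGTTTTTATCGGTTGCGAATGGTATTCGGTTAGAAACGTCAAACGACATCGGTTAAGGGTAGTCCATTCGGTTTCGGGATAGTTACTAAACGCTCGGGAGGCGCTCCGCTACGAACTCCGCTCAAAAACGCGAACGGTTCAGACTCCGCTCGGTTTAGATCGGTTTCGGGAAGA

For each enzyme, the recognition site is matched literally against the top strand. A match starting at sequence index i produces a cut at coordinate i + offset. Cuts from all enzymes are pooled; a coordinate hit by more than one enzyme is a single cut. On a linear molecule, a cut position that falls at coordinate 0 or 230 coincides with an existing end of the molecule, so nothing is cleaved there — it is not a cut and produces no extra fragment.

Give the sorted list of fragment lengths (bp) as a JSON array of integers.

Per-enzyme occurrences:
  VbrV (CGAA, off=0): starts [19, 43, 71, 167, 186] → cuts [19, 43, 71, 167, 186]
  MvoX (AAACG, off=2): starts [89, 96, 143, 181] → cuts [91, 98, 145, 183]
  GruVI (TCCGCT, off=3): starts [24, 160, 172, 200] → cuts [27, 163, 175, 203]
  NpsIII (TCGGGA, off=3): starts [3, 34, 129, 149, 221] → cuts [6, 37, 132, 152, 224]
  WciI (TCGGTT, off=5): starts [47, 64, 81, 104, 123, 205, 215] → cuts [52, 69, 86, 109, 128, 210, 220]

All cut coordinates (distinct, sorted): [6, 19, 27, 37, 43, 52, 69, 71, 86, 91, 98, 109, 128, 132, 145, 152, 163, 167, 175, 183, 186, 203, 210, 220, 224]

Fragments:
  [0,6): 6 bp
  [6,19): 13 bp
  [19,27): 8 bp
  [27,37): 10 bp
  [37,43): 6 bp
  [43,52): 9 bp
  [52,69): 17 bp
  [69,71): 2 bp
  [71,86): 15 bp
  [86,91): 5 bp
  [91,98): 7 bp
  [98,109): 11 bp
  [109,128): 19 bp
  [128,132): 4 bp
  [132,145): 13 bp
  [145,152): 7 bp
  [152,163): 11 bp
  [163,167): 4 bp
  [167,175): 8 bp
  [175,183): 8 bp
  [183,186): 3 bp
  [186,203): 17 bp
  [203,210): 7 bp
  [210,220): 10 bp
  [220,224): 4 bp
  [224,230): 6 bp

[2,3,4,4,4,5,6,6,6,7,7,7,8,8,8,9,10,10,11,11,13,13,15,17,17,19]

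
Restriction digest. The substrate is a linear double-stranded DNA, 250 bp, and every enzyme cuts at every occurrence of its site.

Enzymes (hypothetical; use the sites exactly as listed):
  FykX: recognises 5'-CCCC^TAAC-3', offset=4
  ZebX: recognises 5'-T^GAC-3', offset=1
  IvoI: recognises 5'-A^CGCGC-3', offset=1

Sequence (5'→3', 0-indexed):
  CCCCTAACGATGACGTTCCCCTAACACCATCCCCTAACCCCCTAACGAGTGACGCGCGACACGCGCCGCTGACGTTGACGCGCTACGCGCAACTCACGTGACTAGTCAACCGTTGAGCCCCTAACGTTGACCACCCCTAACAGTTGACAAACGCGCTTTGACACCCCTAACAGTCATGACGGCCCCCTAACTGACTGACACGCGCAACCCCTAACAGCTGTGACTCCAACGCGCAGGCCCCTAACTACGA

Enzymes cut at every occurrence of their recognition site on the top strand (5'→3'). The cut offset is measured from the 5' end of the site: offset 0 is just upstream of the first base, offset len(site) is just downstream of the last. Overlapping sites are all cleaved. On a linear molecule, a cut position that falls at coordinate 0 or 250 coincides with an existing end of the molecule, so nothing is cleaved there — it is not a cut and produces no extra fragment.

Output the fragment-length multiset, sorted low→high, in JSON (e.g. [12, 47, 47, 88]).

[2,2,4,4,4,5,6,6,7,7,7,8,8,8,8,8,8,9,9,9,9,10,10,10,10,11,12,13,14,22]

Scan for sites:
  FykX CCCCTAAC/4: at [0, 17, 30, 38, 117, 133, 163, 183, 207, 237] ⇒ [4, 21, 34, 42, 121, 137, 167, 187, 211, 241]
  ZebX TGAC/1: at [10, 49, 69, 75, 98, 127, 144, 158, 176, 191, 195, 220] ⇒ [11, 50, 70, 76, 99, 128, 145, 159, 177, 192, 196, 221]
  IvoI ACGCGC/1: at [51, 60, 77, 84, 150, 199, 228] ⇒ [52, 61, 78, 85, 151, 200, 229]

Pooled cuts: [4, 11, 21, 34, 42, 50, 52, 61, 70, 76, 78, 85, 99, 121, 128, 137, 145, 151, 159, 167, 177, 187, 192, 196, 200, 211, 221, 229, 241]

Fragment lengths:
  [0,4): 4 bp
  [4,11): 7 bp
  [11,21): 10 bp
  [21,34): 13 bp
  [34,42): 8 bp
  [42,50): 8 bp
  [50,52): 2 bp
  [52,61): 9 bp
  [61,70): 9 bp
  [70,76): 6 bp
  [76,78): 2 bp
  [78,85): 7 bp
  [85,99): 14 bp
  [99,121): 22 bp
  [121,128): 7 bp
  [128,137): 9 bp
  [137,145): 8 bp
  [145,151): 6 bp
  [151,159): 8 bp
  [159,167): 8 bp
  [167,177): 10 bp
  [177,187): 10 bp
  [187,192): 5 bp
  [192,196): 4 bp
  [196,200): 4 bp
  [200,211): 11 bp
  [211,221): 10 bp
  [221,229): 8 bp
  [229,241): 12 bp
  [241,250): 9 bp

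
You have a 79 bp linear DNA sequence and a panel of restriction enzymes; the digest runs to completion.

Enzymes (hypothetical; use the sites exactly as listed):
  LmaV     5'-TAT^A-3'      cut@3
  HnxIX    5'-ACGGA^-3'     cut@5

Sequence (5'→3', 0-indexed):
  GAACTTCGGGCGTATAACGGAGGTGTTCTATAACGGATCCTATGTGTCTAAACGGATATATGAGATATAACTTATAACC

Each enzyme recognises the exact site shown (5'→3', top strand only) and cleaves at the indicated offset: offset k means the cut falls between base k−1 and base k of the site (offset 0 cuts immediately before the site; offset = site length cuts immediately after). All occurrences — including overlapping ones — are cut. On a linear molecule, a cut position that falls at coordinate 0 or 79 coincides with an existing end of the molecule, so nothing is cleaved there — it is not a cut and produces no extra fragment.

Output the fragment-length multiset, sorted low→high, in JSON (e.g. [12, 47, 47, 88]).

Per-enzyme occurrences:
  LmaV TATA/3: at [12, 28, 56, 65, 72] ⇒ [15, 31, 59, 68, 75]
  HnxIX ACGGA/5: at [16, 32, 51] ⇒ [21, 37, 56]

All cut coordinates (distinct, sorted): [15, 21, 31, 37, 56, 59, 68, 75]

Fragments:
  [0,15): 15 bp
  [15,21): 6 bp
  [21,31): 10 bp
  [31,37): 6 bp
  [37,56): 19 bp
  [56,59): 3 bp
  [59,68): 9 bp
  [68,75): 7 bp
  [75,79): 4 bp

[3,4,6,6,7,9,10,15,19]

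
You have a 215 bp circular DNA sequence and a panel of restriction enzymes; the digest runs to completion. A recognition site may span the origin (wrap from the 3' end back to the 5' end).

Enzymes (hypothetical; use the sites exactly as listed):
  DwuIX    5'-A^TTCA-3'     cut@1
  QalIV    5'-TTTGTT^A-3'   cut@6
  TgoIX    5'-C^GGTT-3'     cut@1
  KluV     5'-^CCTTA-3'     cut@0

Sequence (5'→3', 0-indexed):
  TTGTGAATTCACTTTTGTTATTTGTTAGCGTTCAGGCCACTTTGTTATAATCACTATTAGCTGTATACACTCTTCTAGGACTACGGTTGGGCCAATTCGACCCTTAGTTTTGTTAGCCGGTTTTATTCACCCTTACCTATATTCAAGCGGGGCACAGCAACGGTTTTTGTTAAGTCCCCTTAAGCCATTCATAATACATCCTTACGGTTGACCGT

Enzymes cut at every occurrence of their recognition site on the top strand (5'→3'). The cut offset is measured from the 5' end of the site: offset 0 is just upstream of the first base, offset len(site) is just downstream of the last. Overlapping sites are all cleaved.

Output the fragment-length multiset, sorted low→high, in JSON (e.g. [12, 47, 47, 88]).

[4,5,6,6,7,7,10,10,11,12,12,13,17,17,20,20,38]

Scan for sites:
  DwuIX (ATTCA, off=1): starts [6, 124, 140, 186] → cuts [7, 125, 141, 187]
  QalIV (TTTGTTA, off=6): starts [13, 20, 40, 108, 165] → cuts [19, 26, 46, 114, 171]
  TgoIX (CGGTT, off=1): starts [83, 117, 160, 204] → cuts [84, 118, 161, 205]
  KluV (CCTTA, off=0): starts [101, 130, 177, 199] → cuts [101, 130, 177, 199]

All cut coordinates (distinct, sorted): [7, 19, 26, 46, 84, 101, 114, 118, 125, 130, 141, 161, 171, 177, 187, 199, 205]

Fragment lengths:
  7→19: 12 bp
  19→26: 7 bp
  26→46: 20 bp
  46→84: 38 bp
  84→101: 17 bp
  101→114: 13 bp
  114→118: 4 bp
  118→125: 7 bp
  125→130: 5 bp
  130→141: 11 bp
  141→161: 20 bp
  161→171: 10 bp
  171→177: 6 bp
  177→187: 10 bp
  187→199: 12 bp
  199→205: 6 bp
  205→7 (wrap): 215-205+7 = 17 bp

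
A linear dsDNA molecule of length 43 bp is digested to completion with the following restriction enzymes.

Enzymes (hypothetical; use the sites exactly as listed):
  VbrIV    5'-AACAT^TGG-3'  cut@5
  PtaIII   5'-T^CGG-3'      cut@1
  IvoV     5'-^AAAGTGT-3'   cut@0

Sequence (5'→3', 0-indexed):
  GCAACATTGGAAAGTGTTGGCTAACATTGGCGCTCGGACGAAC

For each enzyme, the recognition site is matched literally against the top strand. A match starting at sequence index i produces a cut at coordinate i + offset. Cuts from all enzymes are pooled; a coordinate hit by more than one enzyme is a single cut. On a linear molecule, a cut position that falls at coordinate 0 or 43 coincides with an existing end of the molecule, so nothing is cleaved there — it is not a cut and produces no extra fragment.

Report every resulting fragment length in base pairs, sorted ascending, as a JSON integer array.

Per-enzyme occurrences:
  VbrIV (AACATTGG, off=5): starts [2, 22] → cuts [7, 27]
  PtaIII (TCGG, off=1): starts [33] → cuts [34]
  IvoV (AAAGTGT, off=0): starts [10] → cuts [10]

Pooled cuts: [7, 10, 27, 34]

Fragments:
  [0,7): 7 bp
  [7,10): 3 bp
  [10,27): 17 bp
  [27,34): 7 bp
  [34,43): 9 bp

[3,7,7,9,17]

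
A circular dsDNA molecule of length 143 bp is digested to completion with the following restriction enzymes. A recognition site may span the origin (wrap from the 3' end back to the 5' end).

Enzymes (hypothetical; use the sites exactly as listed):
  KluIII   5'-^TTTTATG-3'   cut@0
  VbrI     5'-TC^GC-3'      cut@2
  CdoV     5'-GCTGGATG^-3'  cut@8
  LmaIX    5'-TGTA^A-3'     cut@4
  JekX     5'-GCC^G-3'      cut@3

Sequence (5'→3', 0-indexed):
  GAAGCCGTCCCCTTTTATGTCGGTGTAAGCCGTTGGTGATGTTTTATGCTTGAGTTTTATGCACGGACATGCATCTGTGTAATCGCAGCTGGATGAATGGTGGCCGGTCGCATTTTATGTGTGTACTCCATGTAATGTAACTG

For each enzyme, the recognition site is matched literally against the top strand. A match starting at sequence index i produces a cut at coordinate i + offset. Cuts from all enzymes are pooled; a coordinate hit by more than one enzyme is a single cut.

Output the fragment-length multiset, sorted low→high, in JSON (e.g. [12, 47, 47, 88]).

Per-enzyme occurrences:
  KluIII (TTTTATG, off=0): starts [12, 41, 54, 112] → cuts [12, 41, 54, 112]
  VbrI (TCGC, off=2): starts [82, 107] → cuts [84, 109]
  CdoV (GCTGGATG, off=8): starts [87] → cuts [95]
  LmaIX (TGTAA, off=4): starts [23, 77, 130, 135] → cuts [27, 81, 134, 139]
  JekX (GCCG, off=3): starts [3, 28, 102] → cuts [6, 31, 105]

Pooled cuts: [6, 12, 27, 31, 41, 54, 81, 84, 95, 105, 109, 112, 134, 139]

Fragment lengths:
  6→12: 6 bp
  12→27: 15 bp
  27→31: 4 bp
  31→41: 10 bp
  41→54: 13 bp
  54→81: 27 bp
  81→84: 3 bp
  84→95: 11 bp
  95→105: 10 bp
  105→109: 4 bp
  109→112: 3 bp
  112→134: 22 bp
  134→139: 5 bp
  139→6 (wrap): 143-139+6 = 10 bp

[3,3,4,4,5,6,10,10,10,11,13,15,22,27]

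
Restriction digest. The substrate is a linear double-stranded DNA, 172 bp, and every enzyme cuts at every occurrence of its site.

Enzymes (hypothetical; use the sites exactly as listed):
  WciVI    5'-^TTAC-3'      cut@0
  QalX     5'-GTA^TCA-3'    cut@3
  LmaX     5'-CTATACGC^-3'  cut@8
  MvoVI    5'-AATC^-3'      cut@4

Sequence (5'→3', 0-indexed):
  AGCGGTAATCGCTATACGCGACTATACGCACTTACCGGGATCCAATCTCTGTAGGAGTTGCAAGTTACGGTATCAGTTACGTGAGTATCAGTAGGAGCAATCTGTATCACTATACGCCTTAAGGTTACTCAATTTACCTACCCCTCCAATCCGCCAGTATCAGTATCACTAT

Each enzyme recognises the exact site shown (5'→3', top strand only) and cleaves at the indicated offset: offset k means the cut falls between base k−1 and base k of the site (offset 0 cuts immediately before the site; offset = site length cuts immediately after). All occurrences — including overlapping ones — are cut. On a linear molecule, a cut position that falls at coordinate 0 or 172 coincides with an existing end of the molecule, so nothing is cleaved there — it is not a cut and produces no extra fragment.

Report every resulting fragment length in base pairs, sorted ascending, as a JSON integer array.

Scan for sites:
  WciVI TTAC/0: at [31, 64, 76, 124, 133] ⇒ [31, 64, 76, 124, 133]
  QalX GTATCA/3: at [69, 84, 103, 156, 162] ⇒ [72, 87, 106, 159, 165]
  LmaX CTATACGC/8: at [11, 21, 109] ⇒ [19, 29, 117]
  MvoVI AATC/4: at [6, 43, 98, 147] ⇒ [10, 47, 102, 151]

All cut coordinates (distinct, sorted): [10, 19, 29, 31, 47, 64, 72, 76, 87, 102, 106, 117, 124, 133, 151, 159, 165]

Fragments:
  [0,10): 10 bp
  [10,19): 9 bp
  [19,29): 10 bp
  [29,31): 2 bp
  [31,47): 16 bp
  [47,64): 17 bp
  [64,72): 8 bp
  [72,76): 4 bp
  [76,87): 11 bp
  [87,102): 15 bp
  [102,106): 4 bp
  [106,117): 11 bp
  [117,124): 7 bp
  [124,133): 9 bp
  [133,151): 18 bp
  [151,159): 8 bp
  [159,165): 6 bp
  [165,172): 7 bp

[2,4,4,6,7,7,8,8,9,9,10,10,11,11,15,16,17,18]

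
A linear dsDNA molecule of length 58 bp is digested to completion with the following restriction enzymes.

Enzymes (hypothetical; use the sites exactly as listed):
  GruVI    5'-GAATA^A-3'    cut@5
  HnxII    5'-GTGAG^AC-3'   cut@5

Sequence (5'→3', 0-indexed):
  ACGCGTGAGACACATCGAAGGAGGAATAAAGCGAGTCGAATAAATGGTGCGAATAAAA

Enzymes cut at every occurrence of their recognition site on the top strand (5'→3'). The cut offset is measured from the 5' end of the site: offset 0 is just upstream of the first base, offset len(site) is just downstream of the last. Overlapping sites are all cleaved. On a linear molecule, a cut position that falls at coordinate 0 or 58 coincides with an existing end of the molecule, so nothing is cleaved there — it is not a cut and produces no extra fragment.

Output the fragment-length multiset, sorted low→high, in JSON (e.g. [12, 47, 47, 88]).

Site scan:
  GruVI GAATAA/5: at [23, 37, 50] ⇒ [28, 42, 55]
  HnxII GTGAGAC/5: at [4] ⇒ [9]

All cut coordinates (distinct, sorted): [9, 28, 42, 55]

Fragment lengths:
  [0,9): 9 bp
  [9,28): 19 bp
  [28,42): 14 bp
  [42,55): 13 bp
  [55,58): 3 bp

[3,9,13,14,19]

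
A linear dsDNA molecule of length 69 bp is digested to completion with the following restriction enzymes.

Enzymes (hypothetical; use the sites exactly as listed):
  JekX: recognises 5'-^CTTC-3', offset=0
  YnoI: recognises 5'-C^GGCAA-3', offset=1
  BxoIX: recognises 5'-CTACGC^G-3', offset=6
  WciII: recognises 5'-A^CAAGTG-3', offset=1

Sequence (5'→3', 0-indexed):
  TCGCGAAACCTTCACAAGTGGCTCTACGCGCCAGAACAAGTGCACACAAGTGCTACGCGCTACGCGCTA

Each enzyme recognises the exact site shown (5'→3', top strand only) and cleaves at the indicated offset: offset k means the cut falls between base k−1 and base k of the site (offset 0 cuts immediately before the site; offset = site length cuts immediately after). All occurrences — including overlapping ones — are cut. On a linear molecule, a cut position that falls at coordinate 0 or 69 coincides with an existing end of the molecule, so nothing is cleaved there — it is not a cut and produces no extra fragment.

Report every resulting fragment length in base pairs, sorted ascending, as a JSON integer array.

Site scan:
  JekX CTTC/0: at [9] ⇒ [9]
  YnoI (CGGCAA, off=1): no sites
  BxoIX CTACGCG/6: at [23, 52, 59] ⇒ [29, 58, 65]
  WciII ACAAGTG/1: at [13, 35, 45] ⇒ [14, 36, 46]

All cut coordinates (distinct, sorted): [9, 14, 29, 36, 46, 58, 65]

Fragment lengths:
  [0,9): 9 bp
  [9,14): 5 bp
  [14,29): 15 bp
  [29,36): 7 bp
  [36,46): 10 bp
  [46,58): 12 bp
  [58,65): 7 bp
  [65,69): 4 bp

[4,5,7,7,9,10,12,15]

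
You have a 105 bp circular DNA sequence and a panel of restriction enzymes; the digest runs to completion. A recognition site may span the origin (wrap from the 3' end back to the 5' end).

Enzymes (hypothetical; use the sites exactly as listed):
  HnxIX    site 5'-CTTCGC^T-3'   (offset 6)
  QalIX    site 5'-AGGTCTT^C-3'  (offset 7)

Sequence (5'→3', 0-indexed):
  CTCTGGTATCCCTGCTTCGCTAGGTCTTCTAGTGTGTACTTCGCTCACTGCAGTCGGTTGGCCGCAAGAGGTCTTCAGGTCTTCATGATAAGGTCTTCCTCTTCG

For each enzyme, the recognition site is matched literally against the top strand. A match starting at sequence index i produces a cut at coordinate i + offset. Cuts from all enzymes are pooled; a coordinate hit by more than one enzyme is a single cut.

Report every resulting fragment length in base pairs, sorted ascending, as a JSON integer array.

[8,8,9,14,16,19,31]

Per-enzyme occurrences:
  HnxIX CTTCGCT/6: at [14, 38, 100] ⇒ [1, 20, 44]
  QalIX AGGTCTTC/7: at [21, 68, 76, 90] ⇒ [28, 75, 83, 97]

All cut coordinates (distinct, sorted): [1, 20, 28, 44, 75, 83, 97]

Fragment lengths:
  1→20: 19 bp
  20→28: 8 bp
  28→44: 16 bp
  44→75: 31 bp
  75→83: 8 bp
  83→97: 14 bp
  97→1 (wrap): 105-97+1 = 9 bp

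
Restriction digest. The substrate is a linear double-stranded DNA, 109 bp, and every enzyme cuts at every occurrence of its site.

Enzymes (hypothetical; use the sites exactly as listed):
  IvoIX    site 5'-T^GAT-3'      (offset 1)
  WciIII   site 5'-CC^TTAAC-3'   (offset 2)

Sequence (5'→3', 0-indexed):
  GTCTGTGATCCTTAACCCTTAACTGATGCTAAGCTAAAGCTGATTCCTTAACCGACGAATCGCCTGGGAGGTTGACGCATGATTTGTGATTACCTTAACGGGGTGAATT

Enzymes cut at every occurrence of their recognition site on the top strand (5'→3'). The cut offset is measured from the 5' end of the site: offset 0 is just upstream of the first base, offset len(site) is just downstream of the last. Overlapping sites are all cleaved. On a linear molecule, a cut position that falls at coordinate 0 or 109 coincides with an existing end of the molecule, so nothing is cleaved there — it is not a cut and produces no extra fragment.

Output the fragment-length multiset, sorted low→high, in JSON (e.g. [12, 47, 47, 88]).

Per-enzyme occurrences:
  IvoIX TGAT/1: at [5, 23, 40, 79, 86] ⇒ [6, 24, 41, 80, 87]
  WciIII CCTTAAC/2: at [9, 16, 45, 92] ⇒ [11, 18, 47, 94]

Pooled cuts: [6, 11, 18, 24, 41, 47, 80, 87, 94]

Fragments:
  [0,6): 6 bp
  [6,11): 5 bp
  [11,18): 7 bp
  [18,24): 6 bp
  [24,41): 17 bp
  [41,47): 6 bp
  [47,80): 33 bp
  [80,87): 7 bp
  [87,94): 7 bp
  [94,109): 15 bp

[5,6,6,6,7,7,7,15,17,33]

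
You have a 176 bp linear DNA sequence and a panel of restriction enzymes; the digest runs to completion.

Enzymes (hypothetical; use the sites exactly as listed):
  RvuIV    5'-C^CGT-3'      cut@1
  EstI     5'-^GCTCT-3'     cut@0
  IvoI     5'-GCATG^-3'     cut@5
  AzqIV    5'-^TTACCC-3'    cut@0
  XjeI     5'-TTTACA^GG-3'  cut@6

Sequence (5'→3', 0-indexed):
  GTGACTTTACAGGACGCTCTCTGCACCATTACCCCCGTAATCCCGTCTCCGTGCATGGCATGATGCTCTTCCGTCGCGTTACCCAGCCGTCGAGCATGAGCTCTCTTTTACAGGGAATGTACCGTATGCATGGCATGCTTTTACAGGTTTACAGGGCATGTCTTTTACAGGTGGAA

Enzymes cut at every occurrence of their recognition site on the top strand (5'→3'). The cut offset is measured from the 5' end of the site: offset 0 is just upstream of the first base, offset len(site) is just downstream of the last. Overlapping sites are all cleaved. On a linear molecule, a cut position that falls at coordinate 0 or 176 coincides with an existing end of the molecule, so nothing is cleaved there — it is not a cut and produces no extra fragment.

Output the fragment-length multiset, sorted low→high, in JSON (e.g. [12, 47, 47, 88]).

[1,2,4,5,5,6,7,7,7,7,7,8,8,8,8,9,9,10,10,11,11,13,13]

Site scan:
  RvuIV (CCGT, off=1): starts [34, 42, 48, 70, 86, 121] → cuts [35, 43, 49, 71, 87, 122]
  EstI (GCTCT, off=0): starts [15, 64, 99] → cuts [15, 64, 99]
  IvoI (GCATG, off=5): starts [52, 57, 93, 127, 132, 155] → cuts [57, 62, 98, 132, 137, 160]
  AzqIV (TTACCC, off=0): starts [28, 78] → cuts [28, 78]
  XjeI (TTTACAGG, off=6): starts [5, 106, 139, 147, 163] → cuts [11, 112, 145, 153, 169]

All cut coordinates (distinct, sorted): [11, 15, 28, 35, 43, 49, 57, 62, 64, 71, 78, 87, 98, 99, 112, 122, 132, 137, 145, 153, 160, 169]

Fragments:
  [0,11): 11 bp
  [11,15): 4 bp
  [15,28): 13 bp
  [28,35): 7 bp
  [35,43): 8 bp
  [43,49): 6 bp
  [49,57): 8 bp
  [57,62): 5 bp
  [62,64): 2 bp
  [64,71): 7 bp
  [71,78): 7 bp
  [78,87): 9 bp
  [87,98): 11 bp
  [98,99): 1 bp
  [99,112): 13 bp
  [112,122): 10 bp
  [122,132): 10 bp
  [132,137): 5 bp
  [137,145): 8 bp
  [145,153): 8 bp
  [153,160): 7 bp
  [160,169): 9 bp
  [169,176): 7 bp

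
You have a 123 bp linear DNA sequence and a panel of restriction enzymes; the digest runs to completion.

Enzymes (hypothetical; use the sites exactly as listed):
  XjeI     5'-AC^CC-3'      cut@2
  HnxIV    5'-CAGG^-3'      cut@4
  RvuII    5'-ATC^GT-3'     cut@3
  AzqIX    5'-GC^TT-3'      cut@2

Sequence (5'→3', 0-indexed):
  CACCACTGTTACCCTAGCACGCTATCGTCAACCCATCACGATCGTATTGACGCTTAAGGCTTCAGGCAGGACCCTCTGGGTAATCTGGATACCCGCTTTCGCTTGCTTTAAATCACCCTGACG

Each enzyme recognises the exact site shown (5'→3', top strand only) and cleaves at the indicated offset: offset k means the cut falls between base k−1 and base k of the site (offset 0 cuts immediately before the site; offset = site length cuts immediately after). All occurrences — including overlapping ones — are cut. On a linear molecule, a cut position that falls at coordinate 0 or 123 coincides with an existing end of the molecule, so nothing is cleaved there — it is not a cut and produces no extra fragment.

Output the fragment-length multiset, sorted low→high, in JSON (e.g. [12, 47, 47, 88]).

Per-enzyme occurrences:
  XjeI ACCC/2: at [10, 30, 70, 90, 114] ⇒ [12, 32, 72, 92, 116]
  HnxIV CAGG/4: at [62, 66] ⇒ [66, 70]
  RvuII ATCGT/3: at [23, 40] ⇒ [26, 43]
  AzqIX GCTT/2: at [51, 58, 94, 100, 104] ⇒ [53, 60, 96, 102, 106]

Pooled cuts: [12, 26, 32, 43, 53, 60, 66, 70, 72, 92, 96, 102, 106, 116]

Fragments:
  [0,12): 12 bp
  [12,26): 14 bp
  [26,32): 6 bp
  [32,43): 11 bp
  [43,53): 10 bp
  [53,60): 7 bp
  [60,66): 6 bp
  [66,70): 4 bp
  [70,72): 2 bp
  [72,92): 20 bp
  [92,96): 4 bp
  [96,102): 6 bp
  [102,106): 4 bp
  [106,116): 10 bp
  [116,123): 7 bp

[2,4,4,4,6,6,6,7,7,10,10,11,12,14,20]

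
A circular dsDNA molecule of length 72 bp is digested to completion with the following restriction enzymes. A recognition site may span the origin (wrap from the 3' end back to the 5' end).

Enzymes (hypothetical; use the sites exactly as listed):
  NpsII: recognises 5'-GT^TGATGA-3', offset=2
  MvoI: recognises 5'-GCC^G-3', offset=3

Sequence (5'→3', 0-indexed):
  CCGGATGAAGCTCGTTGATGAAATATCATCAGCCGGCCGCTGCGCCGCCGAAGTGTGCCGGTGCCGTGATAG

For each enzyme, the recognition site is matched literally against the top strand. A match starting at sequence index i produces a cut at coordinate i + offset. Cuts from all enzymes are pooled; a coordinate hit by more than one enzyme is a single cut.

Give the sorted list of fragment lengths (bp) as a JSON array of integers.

[3,4,6,8,9,10,13,19]

Per-enzyme occurrences:
  NpsII (GTTGATGA, off=2): starts [13] → cuts [15]
  MvoI (GCCG, off=3): starts [31, 35, 43, 46, 56, 62, 71] → cuts [2, 34, 38, 46, 49, 59, 65]

All cut coordinates (distinct, sorted): [2, 15, 34, 38, 46, 49, 59, 65]

Fragments:
  2→15: 13 bp
  15→34: 19 bp
  34→38: 4 bp
  38→46: 8 bp
  46→49: 3 bp
  49→59: 10 bp
  59→65: 6 bp
  65→2 (wrap): 72-65+2 = 9 bp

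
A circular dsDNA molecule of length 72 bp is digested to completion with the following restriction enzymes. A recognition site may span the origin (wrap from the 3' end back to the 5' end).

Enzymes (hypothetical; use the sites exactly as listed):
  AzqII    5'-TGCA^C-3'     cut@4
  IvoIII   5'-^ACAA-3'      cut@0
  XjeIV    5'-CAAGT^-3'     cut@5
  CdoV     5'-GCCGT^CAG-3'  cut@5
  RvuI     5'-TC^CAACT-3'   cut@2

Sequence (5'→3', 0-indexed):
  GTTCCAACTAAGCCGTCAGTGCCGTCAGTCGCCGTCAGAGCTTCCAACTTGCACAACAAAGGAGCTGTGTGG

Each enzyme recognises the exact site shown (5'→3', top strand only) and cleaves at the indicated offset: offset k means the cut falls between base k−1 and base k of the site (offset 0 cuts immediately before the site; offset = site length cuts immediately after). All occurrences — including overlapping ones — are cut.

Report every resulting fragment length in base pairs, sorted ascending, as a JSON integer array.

[1,2,8,9,9,10,12,21]

Per-enzyme occurrences:
  AzqII (TGCAC, off=4): starts [49] → cuts [53]
  IvoIII (ACAA, off=0): starts [52, 55] → cuts [52, 55]
  XjeIV (CAAGT, off=5): no sites
  CdoV (GCCGTCAG, off=5): starts [11, 20, 30] → cuts [16, 25, 35]
  RvuI (TCCAACT, off=2): starts [2, 42] → cuts [4, 44]

Pooled cuts: [4, 16, 25, 35, 44, 52, 53, 55]

Fragment lengths:
  4→16: 12 bp
  16→25: 9 bp
  25→35: 10 bp
  35→44: 9 bp
  44→52: 8 bp
  52→53: 1 bp
  53→55: 2 bp
  55→4 (wrap): 72-55+4 = 21 bp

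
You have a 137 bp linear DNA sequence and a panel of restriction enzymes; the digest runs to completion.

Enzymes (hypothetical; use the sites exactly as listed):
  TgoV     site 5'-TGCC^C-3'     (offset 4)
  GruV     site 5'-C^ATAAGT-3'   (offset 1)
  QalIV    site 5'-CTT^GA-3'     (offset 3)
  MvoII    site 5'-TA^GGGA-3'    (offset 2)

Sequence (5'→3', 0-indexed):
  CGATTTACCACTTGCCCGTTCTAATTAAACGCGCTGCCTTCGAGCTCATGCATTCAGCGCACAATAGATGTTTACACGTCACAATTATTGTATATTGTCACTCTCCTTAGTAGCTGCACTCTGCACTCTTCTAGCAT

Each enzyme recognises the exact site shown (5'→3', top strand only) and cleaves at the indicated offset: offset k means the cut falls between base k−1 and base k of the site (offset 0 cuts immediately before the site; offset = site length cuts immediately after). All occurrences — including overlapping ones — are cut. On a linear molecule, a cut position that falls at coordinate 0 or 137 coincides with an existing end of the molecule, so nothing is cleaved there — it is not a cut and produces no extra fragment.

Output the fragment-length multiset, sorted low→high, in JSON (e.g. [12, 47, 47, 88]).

Scan for sites:
  TgoV TGCCC/4: at [12] ⇒ [16]
  GruV (CATAAGT, off=1): no sites
  QalIV (CTTGA, off=3): no sites
  MvoII (TAGGGA, off=2): no sites

All cut coordinates (distinct, sorted): [16]

Fragments:
  [0,16): 16 bp
  [16,137): 121 bp

[16,121]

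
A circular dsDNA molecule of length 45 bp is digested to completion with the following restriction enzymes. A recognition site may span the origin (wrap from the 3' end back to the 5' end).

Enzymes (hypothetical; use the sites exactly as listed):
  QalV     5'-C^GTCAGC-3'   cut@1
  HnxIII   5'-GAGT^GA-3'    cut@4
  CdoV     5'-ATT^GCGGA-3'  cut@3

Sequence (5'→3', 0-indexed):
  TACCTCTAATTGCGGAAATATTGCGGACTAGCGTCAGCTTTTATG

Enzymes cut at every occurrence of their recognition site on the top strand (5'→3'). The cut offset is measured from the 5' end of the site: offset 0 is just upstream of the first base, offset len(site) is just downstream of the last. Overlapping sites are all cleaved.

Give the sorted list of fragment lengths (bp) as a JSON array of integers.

Site scan:
  QalV (CGTCAGC, off=1): starts [31] → cuts [32]
  HnxIII (GAGTGA, off=4): no sites
  CdoV (ATTGCGGA, off=3): starts [8, 19] → cuts [11, 22]

All cut coordinates (distinct, sorted): [11, 22, 32]

Fragment lengths:
  11→22: 11 bp
  22→32: 10 bp
  32→11 (wrap): 45-32+11 = 24 bp

[10,11,24]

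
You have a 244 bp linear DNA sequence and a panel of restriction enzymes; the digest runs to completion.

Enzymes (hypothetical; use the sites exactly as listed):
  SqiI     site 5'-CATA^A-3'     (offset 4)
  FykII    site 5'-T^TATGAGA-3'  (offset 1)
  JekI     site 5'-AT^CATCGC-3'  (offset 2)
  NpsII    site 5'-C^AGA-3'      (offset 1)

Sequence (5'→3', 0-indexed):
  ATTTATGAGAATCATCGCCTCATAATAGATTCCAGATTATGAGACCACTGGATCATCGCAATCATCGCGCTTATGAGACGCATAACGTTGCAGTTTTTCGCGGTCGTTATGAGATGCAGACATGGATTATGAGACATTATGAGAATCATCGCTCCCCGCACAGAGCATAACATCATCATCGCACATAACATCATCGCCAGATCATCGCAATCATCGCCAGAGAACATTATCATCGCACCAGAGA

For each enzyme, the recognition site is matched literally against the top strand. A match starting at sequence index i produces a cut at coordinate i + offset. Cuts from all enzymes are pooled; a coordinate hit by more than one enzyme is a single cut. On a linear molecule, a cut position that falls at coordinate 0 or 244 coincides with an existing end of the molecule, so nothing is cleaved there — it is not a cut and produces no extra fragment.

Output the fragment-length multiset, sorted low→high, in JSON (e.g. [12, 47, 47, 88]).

Per-enzyme occurrences:
  SqiI CATAA/4: at [20, 80, 165, 183] ⇒ [24, 84, 169, 187]
  FykII TTATGAGA/1: at [2, 36, 70, 106, 126, 136] ⇒ [3, 37, 71, 107, 127, 137]
  JekI ATCATCGC/2: at [10, 51, 60, 144, 174, 189, 200, 209, 228] ⇒ [12, 53, 62, 146, 176, 191, 202, 211, 230]
  NpsII CAGA/1: at [32, 116, 160, 197, 217, 238] ⇒ [33, 117, 161, 198, 218, 239]

All cut coordinates (distinct, sorted): [3, 12, 24, 33, 37, 53, 62, 71, 84, 107, 117, 127, 137, 146, 161, 169, 176, 187, 191, 198, 202, 211, 218, 230, 239]

Fragment lengths:
  [0,3): 3 bp
  [3,12): 9 bp
  [12,24): 12 bp
  [24,33): 9 bp
  [33,37): 4 bp
  [37,53): 16 bp
  [53,62): 9 bp
  [62,71): 9 bp
  [71,84): 13 bp
  [84,107): 23 bp
  [107,117): 10 bp
  [117,127): 10 bp
  [127,137): 10 bp
  [137,146): 9 bp
  [146,161): 15 bp
  [161,169): 8 bp
  [169,176): 7 bp
  [176,187): 11 bp
  [187,191): 4 bp
  [191,198): 7 bp
  [198,202): 4 bp
  [202,211): 9 bp
  [211,218): 7 bp
  [218,230): 12 bp
  [230,239): 9 bp
  [239,244): 5 bp

[3,4,4,4,5,7,7,7,8,9,9,9,9,9,9,9,10,10,10,11,12,12,13,15,16,23]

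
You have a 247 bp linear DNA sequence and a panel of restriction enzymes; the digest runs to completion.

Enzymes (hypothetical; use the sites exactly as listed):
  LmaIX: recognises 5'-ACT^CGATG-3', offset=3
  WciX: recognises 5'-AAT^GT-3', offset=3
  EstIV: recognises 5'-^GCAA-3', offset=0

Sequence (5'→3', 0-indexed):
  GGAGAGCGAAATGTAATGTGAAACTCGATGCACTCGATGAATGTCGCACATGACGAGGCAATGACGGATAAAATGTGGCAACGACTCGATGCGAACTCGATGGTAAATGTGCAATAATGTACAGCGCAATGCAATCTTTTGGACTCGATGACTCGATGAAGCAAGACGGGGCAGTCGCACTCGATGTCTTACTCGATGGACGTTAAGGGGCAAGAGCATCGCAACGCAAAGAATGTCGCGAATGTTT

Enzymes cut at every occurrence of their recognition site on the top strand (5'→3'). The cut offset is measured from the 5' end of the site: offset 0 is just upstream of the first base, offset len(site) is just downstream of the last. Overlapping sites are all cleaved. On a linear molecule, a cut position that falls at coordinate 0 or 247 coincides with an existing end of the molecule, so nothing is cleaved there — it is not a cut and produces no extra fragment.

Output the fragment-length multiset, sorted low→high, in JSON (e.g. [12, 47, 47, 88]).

[2,3,4,5,5,5,7,7,8,8,8,8,9,9,9,9,11,11,11,12,12,15,15,16,17,21]

Per-enzyme occurrences:
  LmaIX ACTCGATG/3: at [22, 31, 83, 94, 142, 150, 178, 190] ⇒ [25, 34, 86, 97, 145, 153, 181, 193]
  WciX AATGT/3: at [9, 14, 39, 71, 105, 115, 231, 240] ⇒ [12, 17, 42, 74, 108, 118, 234, 243]
  EstIV GCAA/0: at [57, 77, 110, 125, 130, 160, 209, 220, 225] ⇒ [57, 77, 110, 125, 130, 160, 209, 220, 225]

All cut coordinates (distinct, sorted): [12, 17, 25, 34, 42, 57, 74, 77, 86, 97, 108, 110, 118, 125, 130, 145, 153, 160, 181, 193, 209, 220, 225, 234, 243]

Fragment lengths:
  [0,12): 12 bp
  [12,17): 5 bp
  [17,25): 8 bp
  [25,34): 9 bp
  [34,42): 8 bp
  [42,57): 15 bp
  [57,74): 17 bp
  [74,77): 3 bp
  [77,86): 9 bp
  [86,97): 11 bp
  [97,108): 11 bp
  [108,110): 2 bp
  [110,118): 8 bp
  [118,125): 7 bp
  [125,130): 5 bp
  [130,145): 15 bp
  [145,153): 8 bp
  [153,160): 7 bp
  [160,181): 21 bp
  [181,193): 12 bp
  [193,209): 16 bp
  [209,220): 11 bp
  [220,225): 5 bp
  [225,234): 9 bp
  [234,243): 9 bp
  [243,247): 4 bp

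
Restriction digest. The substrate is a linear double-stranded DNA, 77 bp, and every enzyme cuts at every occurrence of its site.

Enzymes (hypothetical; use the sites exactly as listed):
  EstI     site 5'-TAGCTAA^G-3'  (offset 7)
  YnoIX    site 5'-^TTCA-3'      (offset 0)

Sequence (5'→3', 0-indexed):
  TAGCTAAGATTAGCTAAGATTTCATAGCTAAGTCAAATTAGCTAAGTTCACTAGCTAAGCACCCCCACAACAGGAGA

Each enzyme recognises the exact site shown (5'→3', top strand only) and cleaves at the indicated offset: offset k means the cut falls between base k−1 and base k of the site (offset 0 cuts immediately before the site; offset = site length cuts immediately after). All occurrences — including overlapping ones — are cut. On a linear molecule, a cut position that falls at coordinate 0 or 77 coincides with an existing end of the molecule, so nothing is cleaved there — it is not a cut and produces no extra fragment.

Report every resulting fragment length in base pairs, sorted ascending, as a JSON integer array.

[1,3,7,10,11,12,14,19]

Site scan:
  EstI TAGCTAAG/7: at [0, 10, 24, 38, 51] ⇒ [7, 17, 31, 45, 58]
  YnoIX TTCA/0: at [20, 46] ⇒ [20, 46]

All cut coordinates (distinct, sorted): [7, 17, 20, 31, 45, 46, 58]

Fragment lengths:
  [0,7): 7 bp
  [7,17): 10 bp
  [17,20): 3 bp
  [20,31): 11 bp
  [31,45): 14 bp
  [45,46): 1 bp
  [46,58): 12 bp
  [58,77): 19 bp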